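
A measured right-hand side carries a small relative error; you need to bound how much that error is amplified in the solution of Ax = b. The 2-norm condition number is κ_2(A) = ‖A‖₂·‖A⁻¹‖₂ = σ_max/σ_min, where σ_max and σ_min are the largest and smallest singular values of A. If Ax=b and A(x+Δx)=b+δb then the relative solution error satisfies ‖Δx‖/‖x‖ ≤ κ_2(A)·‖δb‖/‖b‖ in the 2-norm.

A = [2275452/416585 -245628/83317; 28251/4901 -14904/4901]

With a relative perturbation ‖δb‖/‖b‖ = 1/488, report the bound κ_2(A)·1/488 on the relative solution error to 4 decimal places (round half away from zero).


0.4329

M = AᵀA = [13013188569/206353225 -1388033496/41270645; -1388033496/41270645 148071888/8254129]. tr(M)=57837321/714025, det(M)=104976/714025
char-poly roots: 81 and 1296/714025
κ = σ_max/σ_min = 9/(36/845) = 211.2500
perturbation bound = 211.2500·1/488 = 0.4329


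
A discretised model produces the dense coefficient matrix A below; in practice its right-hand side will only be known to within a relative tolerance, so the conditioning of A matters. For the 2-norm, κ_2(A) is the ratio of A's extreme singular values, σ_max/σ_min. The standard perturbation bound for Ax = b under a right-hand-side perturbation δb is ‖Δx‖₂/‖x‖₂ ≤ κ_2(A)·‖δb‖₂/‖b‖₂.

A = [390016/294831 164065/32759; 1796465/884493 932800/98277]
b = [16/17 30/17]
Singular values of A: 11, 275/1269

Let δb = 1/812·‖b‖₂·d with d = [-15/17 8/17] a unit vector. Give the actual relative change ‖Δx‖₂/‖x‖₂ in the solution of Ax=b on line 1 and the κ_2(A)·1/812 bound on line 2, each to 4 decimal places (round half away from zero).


largest singular value 11, smallest 275/1269
κ_2(A) = 11 / (275/1269) = 50.7600
κ_2(A)·‖δb‖/‖b‖ = 0.0625
solve Ax = b  →  x = [0.0399 0.1774]
2-norm of b is 2.0000; of x, 0.1818
with δb = [-0.0022 0.0012], A·Δx = δb → ‖Δx‖ = 0.0114
realised ‖Δx‖/‖x‖ = 0.0625
tightness: 0.0625 against a bound of 0.0625; the bound is attained (ratio 1)

0.0625
0.0625


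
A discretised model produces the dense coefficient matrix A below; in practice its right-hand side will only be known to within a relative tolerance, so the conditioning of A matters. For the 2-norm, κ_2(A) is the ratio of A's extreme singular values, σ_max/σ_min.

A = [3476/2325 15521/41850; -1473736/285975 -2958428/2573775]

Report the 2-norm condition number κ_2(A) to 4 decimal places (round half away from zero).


156.9375

AᵀA = [3767512144/130850721 7628886650/1177656489; 7628886650/1177656489 61846052521/42395633604]; tr = 762950617/25220484, det = 234256/6305121
char-poly roots: 121/4 and 7744/6305121
κ = σ_max/σ_min = (11/2)/(88/2511) = 156.9375


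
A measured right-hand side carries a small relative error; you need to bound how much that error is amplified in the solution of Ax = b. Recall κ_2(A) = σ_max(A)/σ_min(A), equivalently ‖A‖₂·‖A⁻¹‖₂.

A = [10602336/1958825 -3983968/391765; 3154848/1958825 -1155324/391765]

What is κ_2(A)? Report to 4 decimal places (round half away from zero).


M = AᵀA = [11516479488/361128977 -21592583040/361128977; -21592583040/361128977 40486528400/361128977]. tr(M)=3059000464/21242881, det(M)=3686400/21242881
char-poly roots: 144 and 25600/21242881
σ_max=√144=12, σ_min=√(25600/21242881)=(160/4609) → κ = 345.6750

345.6750


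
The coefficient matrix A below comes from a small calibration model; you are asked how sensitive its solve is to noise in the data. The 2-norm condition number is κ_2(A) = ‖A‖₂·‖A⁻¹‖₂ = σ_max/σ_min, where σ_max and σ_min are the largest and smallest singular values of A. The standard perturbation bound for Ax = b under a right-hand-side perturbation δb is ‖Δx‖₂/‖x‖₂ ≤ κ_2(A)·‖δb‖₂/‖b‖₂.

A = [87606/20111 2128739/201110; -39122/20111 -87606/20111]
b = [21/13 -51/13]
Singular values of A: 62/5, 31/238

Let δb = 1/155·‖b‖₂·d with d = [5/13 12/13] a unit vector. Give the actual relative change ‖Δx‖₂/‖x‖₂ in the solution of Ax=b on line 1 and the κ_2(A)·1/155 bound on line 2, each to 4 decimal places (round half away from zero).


σ_max = 62/5, σ_min = 31/238
κ = σ_max/σ_min = (62/5)/(31/238) = 95.2000
bound on ‖Δx‖/‖x‖: κ·ε = 95.2000·1/155 = 0.6142
solve Ax = b  →  x = [21.3536 -8.6352]
‖b‖ = 4.2426, ‖x‖ = 23.0335
re-solving with b+δb shifts x by Δx of norm 0.2101
dividing the unrounded norms, ‖Δx‖/‖x‖ = 0.0091
realised/bound (from unrounded values) ≈ 0.0149

0.0091
0.6142


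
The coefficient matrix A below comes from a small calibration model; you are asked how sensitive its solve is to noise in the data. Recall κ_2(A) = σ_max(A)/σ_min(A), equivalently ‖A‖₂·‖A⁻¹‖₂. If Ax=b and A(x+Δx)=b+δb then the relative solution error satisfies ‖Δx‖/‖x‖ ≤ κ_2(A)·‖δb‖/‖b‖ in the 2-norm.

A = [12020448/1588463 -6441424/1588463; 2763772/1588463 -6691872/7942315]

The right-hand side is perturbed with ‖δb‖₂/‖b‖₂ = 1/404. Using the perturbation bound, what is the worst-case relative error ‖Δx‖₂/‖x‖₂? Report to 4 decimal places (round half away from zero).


M = AᵀA = [90499468048/1501020049 -241308042624/7505100245; -241308042624/7505100245 643711915264/37525501225]. tr(M)=10056050576/129846025, det(M)=59969536/129846025
char-poly roots: 1936/25 and 30976/5193841
κ_2(A) = √(λ_max/λ_min) = √((1936/25) / (30976/5193841)) = 113.9500
perturbation bound = 113.9500·1/404 = 0.2821

0.2821


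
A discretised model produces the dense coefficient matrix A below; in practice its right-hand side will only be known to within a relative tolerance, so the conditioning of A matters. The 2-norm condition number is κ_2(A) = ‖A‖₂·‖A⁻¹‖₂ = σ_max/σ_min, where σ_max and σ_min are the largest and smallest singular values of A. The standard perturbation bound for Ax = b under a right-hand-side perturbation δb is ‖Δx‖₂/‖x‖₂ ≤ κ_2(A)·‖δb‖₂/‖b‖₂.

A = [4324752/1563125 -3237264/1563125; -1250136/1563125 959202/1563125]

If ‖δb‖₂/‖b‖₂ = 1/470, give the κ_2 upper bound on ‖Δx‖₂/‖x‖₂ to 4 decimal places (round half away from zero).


M = AᵀA = [32426111808/3909375625 -24319195056/3909375625; -24319195056/3909375625 18239914692/3909375625]. tr(M)=405328212/31275005, det(M)=6718464/3909375625
eigenvalues of AᵀA: λ = (tr ± √(tr²−4·det))/2 = 324/25, 20736/156375025
so κ_2 = √((324/25) / (20736/156375025)) = 312.6250
perturbation bound = 312.6250·1/470 = 0.6652

0.6652


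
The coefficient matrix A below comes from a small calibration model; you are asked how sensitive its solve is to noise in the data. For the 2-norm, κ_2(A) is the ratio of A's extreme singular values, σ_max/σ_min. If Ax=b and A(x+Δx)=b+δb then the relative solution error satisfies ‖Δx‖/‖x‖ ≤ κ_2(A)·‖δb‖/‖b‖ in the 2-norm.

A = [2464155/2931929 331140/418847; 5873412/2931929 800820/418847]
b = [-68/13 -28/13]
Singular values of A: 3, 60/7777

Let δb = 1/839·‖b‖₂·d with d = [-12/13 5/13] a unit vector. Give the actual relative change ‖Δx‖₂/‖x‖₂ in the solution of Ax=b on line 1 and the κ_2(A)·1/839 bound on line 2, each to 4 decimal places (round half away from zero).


0.0017
0.4635

largest singular value 3, smallest 60/7777
condition number: 3 ÷ (60/7777) = 388.8500
κ_2(A)·‖δb‖/‖b‖ = 0.4635
solve Ax = b  →  x = [-358.5287 374.5218]
‖b‖ = 5.6569, ‖x‖ = 518.4684
re-solving with b+δb shifts x by Δx of norm 0.8739
relative error = 0.0017
realised/bound (from unrounded values) ≈ 0.0036


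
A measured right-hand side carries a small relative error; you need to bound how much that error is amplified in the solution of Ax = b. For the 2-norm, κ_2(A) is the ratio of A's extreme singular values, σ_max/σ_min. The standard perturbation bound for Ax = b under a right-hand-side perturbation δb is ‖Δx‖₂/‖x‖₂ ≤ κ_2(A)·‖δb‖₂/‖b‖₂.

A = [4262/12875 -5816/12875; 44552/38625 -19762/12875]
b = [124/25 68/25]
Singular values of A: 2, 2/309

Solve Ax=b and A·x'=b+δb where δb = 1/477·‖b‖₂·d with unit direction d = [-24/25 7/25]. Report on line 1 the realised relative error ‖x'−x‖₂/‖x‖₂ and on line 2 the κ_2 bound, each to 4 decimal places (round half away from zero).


largest singular value 2, smallest 2/309
condition number: 2 ÷ (2/309) = 309.0000
worst-case relative error ≤ 309.0000 × 1/477 = 0.6478
solve Ax = b  →  x = [-493.2000 -372.4000]
‖b‖₂ = 5.6569 and ‖x‖₂ = 618.0032
with δb = [-0.0114 0.0033], A·Δx = δb → ‖Δx‖ = 1.8323
realised ‖Δx‖/‖x‖ = 0.0030
realised/bound (from unrounded values) ≈ 0.0046

0.0030
0.6478


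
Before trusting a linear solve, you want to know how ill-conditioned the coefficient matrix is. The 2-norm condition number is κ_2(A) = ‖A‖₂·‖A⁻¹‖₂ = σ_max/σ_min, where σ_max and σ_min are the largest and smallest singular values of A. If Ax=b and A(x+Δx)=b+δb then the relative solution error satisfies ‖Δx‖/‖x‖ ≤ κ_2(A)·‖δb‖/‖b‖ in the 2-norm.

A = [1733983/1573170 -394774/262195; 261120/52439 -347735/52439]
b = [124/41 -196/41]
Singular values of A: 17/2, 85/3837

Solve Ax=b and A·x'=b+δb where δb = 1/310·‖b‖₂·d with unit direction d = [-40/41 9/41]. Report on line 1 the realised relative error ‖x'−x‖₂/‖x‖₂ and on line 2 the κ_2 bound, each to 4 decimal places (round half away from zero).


largest singular value 17/2, smallest 85/3837
κ = σ_max/σ_min = (17/2)/(85/3837) = 383.7000
perturbation bound = 383.7000·1/310 = 1.2377
solve Ax = b  →  x = [-144.7341 -107.9624]
‖b‖₂ = 5.6569 and ‖x‖₂ = 180.5653
with δb = [-0.0178 0.0040], A·Δx = δb → ‖Δx‖ = 0.8237
dividing the unrounded norms, ‖Δx‖/‖x‖ = 0.0046
tightness: 0.0046 against a bound of 1.2377 (unrounded ratio ≈ 0.0037)

0.0046
1.2377


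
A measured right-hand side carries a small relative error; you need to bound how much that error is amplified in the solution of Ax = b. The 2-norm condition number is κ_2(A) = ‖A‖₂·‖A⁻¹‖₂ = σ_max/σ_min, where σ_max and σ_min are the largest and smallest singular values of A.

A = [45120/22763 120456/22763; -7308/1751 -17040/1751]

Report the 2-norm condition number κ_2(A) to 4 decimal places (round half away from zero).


form AᵀA = [38275344/1792921 91627200/1792921; 91627200/1792921 220002624/1792921] with trace 1528272/10609 and determinant 82944/10609
λ_max, λ_min = (1528272/10609 ± √2332095494400/112550881)/2 = 144, 576/10609
κ = σ_max/σ_min = 12/(24/103) = 51.5000

51.5000


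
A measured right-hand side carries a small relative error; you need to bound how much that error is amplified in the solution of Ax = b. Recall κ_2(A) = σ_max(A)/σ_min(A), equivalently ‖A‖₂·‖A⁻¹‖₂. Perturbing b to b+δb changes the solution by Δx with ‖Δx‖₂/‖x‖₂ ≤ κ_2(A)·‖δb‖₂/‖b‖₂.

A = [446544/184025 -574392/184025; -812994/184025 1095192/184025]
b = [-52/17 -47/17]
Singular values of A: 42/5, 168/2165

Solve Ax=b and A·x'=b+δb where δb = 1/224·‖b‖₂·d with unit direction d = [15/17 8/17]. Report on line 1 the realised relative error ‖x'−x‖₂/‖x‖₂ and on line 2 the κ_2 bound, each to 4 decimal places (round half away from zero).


0.0046
0.4833

largest singular value 42/5, smallest 168/2165
κ_2(A) = (42/5) / (168/2165) = 108.2500
κ_2(A)·‖δb‖/‖b‖ = 0.4833
solve Ax = b  →  x = [-41.1667 -31.0238]
‖b‖ = 4.1231, ‖x‖ = 51.5478
Δx = A⁻¹·δb where δb = 1/224·4.1231·d; ‖Δx‖ = 0.2372
dividing the unrounded norms, ‖Δx‖/‖x‖ = 0.0046
so the bound overstates the realised error by a factor of ≈ 105.0182 (computed from the unrounded values)


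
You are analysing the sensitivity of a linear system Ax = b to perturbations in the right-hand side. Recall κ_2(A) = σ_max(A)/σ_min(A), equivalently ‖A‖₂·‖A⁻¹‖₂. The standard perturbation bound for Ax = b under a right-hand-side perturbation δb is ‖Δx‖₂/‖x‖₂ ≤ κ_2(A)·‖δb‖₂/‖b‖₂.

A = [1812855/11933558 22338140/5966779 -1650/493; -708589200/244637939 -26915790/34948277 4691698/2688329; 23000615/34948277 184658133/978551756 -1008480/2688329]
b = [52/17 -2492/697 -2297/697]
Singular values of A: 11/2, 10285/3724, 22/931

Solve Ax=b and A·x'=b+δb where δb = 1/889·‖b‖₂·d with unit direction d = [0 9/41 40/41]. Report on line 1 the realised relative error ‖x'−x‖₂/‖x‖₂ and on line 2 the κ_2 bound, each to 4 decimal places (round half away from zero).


largest singular value 11/2, smallest 22/931
κ_2(A) = (11/2) / (22/931) = 232.7500
worst-case relative error ≤ 232.7500 × 1/889 = 0.2618
solve Ax = b  →  x = [-44.3631 -107.4130 -123.0784]
2-norm of b is 5.7446; of x, 169.2747
re-solving with b+δb shifts x by Δx of norm 0.2735
dividing the unrounded norms, ‖Δx‖/‖x‖ = 0.0016
tightness: 0.0016 against a bound of 0.2618 (unrounded ratio ≈ 0.0062)

0.0016
0.2618


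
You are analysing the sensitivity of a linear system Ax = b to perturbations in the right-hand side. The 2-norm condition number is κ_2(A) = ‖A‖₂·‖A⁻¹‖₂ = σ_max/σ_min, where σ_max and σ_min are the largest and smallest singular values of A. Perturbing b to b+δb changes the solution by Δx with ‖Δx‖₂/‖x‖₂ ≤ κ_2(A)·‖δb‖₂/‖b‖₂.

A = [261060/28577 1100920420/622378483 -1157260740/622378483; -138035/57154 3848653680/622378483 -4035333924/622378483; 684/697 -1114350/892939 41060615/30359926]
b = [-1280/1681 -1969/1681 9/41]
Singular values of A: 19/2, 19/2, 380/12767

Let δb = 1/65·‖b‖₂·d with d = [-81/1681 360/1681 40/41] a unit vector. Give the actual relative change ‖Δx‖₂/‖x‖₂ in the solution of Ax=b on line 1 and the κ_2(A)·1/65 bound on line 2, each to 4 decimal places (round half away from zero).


from the listed singular values, σ₁ = 19/2, σ_n = 380/12767
κ_2(A) = (19/2) / (380/12767) = 319.1750
worst-case relative error ≤ 319.1750 × 1/65 = 4.9104
solve Ax = b  →  x = [-0.0433 -0.0982 0.1031]
‖b‖₂ = 1.4142 and ‖x‖₂ = 0.1489
Δx = A⁻¹·δb where δb = 1/65·1.4142·d; ‖Δx‖ = 0.7310
dividing the unrounded norms, ‖Δx‖/‖x‖ = 4.9104
realised/bound = 1 exactly: the bound is attained for this b and d

4.9104
4.9104


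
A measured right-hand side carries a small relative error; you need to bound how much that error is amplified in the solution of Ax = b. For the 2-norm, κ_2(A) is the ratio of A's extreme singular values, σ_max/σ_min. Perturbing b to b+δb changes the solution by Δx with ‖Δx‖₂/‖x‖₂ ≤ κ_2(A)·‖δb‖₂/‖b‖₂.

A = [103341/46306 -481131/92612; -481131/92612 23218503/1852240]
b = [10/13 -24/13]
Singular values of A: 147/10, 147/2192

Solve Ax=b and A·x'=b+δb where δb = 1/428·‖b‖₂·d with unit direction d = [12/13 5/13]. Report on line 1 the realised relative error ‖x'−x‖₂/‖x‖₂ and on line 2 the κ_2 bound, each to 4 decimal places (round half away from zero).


from the listed singular values, σ₁ = 147/10, σ_n = 147/2192
κ_2(A) = (147/10) / (147/2192) = 219.2000
perturbation bound = 219.2000·1/428 = 0.5121
solve Ax = b  →  x = [0.0523 -0.1256]
‖b‖ = 2.0000, ‖x‖ = 0.1361
with δb = [0.0043 0.0018], A·Δx = δb → ‖Δx‖ = 0.0697
realised ‖Δx‖/‖x‖ = 0.5121
realised/bound = 1 exactly: the bound is attained for this b and d

0.5121
0.5121


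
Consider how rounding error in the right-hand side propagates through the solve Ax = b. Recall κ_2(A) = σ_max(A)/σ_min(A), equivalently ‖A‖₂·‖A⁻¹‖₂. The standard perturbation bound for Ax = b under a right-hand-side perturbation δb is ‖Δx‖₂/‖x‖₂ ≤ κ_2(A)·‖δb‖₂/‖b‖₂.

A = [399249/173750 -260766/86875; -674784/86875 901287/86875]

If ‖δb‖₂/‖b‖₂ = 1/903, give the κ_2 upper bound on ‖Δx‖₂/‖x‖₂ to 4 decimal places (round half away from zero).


M = AᵀA = [3169173681/48302500 -1056366927/12075625; -1056366927/12075625 1408507461/12075625]. tr(M)=352128141/1932100, det(M)=531441/1932100
solving λ² − 352128141/1932100·λ + 531441/1932100 = 0 gives λ = 729/4, 729/483025
κ = σ_max/σ_min = (27/2)/(27/695) = 347.5000
worst-case relative error ≤ 347.5000 × 1/903 = 0.3848

0.3848


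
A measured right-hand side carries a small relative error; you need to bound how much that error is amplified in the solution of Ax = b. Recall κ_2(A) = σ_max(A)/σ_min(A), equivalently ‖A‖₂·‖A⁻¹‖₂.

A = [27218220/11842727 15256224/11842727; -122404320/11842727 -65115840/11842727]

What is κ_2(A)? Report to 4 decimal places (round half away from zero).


212.3875

AᵀA = [9353747206800/83432589409 4988523127680/83432589409; 4988523127680/83432589409 2660812010496/83432589409]; tr = 41572869264/288694081, det = 132710400/288694081
char-poly roots: 144 and 921600/288694081
κ_2(A) = √(λ_max/λ_min) = √(144 / (921600/288694081)) = 212.3875


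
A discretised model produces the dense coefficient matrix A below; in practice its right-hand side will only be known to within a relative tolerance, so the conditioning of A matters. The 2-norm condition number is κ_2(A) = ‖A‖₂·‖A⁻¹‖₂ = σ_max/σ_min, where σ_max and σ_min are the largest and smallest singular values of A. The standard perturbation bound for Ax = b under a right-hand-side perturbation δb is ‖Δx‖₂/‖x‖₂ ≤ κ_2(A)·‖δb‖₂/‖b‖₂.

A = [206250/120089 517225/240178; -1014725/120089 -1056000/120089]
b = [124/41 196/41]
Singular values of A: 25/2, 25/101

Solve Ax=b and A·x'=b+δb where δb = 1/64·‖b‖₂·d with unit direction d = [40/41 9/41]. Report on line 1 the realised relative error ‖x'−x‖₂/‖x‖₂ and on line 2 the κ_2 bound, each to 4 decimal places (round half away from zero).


0.0221
0.7891

largest singular value 25/2, smallest 25/101
κ = σ_max/σ_min = (25/2)/(25/101) = 50.5000
bound on ‖Δx‖/‖x‖: κ·ε = 50.5000·1/64 = 0.7891
solve Ax = b  →  x = [-11.9228 10.9131]
‖b‖ = 5.6569, ‖x‖ = 16.1632
Δx = A⁻¹·δb where δb = 1/64·5.6569·d; ‖Δx‖ = 0.3571
realised ‖Δx‖/‖x‖ = 0.0221
so the bound overstates the realised error by a factor of ≈ 35.7159 (computed from the unrounded values)


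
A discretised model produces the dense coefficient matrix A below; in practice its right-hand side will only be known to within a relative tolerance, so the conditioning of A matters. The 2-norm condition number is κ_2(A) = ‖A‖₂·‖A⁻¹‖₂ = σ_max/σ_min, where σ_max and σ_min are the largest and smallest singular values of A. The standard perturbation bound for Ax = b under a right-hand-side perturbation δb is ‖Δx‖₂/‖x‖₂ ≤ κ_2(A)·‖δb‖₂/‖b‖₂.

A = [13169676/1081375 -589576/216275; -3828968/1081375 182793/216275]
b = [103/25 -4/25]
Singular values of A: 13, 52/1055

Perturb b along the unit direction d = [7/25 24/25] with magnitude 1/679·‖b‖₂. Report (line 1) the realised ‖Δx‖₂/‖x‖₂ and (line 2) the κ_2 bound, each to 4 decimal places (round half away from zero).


0.0061
0.3884

from the listed singular values, σ₁ = 13, σ_n = 52/1055
condition number: 13 ÷ (52/1055) = 263.7500
worst-case relative error ≤ 263.7500 × 1/679 = 0.3884
solve Ax = b  →  x = [4.7538 19.7261]
‖b‖ = 4.1231, ‖x‖ = 20.2908
with δb = [0.0017 0.0058], A·Δx = δb → ‖Δx‖ = 0.1232
realised ‖Δx‖/‖x‖ = 0.0061
so the bound overstates the realised error by a factor of ≈ 63.9761 (computed from the unrounded values)


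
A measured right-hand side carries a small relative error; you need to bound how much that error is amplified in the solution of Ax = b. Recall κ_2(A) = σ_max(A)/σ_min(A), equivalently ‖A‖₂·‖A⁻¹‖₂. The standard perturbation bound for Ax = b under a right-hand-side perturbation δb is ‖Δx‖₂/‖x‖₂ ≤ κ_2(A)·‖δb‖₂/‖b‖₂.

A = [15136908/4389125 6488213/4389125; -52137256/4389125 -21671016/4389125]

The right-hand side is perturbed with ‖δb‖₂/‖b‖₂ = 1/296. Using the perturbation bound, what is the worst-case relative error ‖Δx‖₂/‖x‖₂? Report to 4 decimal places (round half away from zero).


1.1406

form AᵀA = [4715871115216/30823069225 392985213516/6164613845; 392985213516/6164613845 818767747849/30823069225] with trace 6549868477/36477005 and determinant 1289671744/4559625625
λ_max, λ_min = (6549868477/36477005 ± √1072481791959834090849/33264297344250625)/2 = 4489/25, 287296/182385025
κ_2(A) = √(λ_max/λ_min) = √((4489/25) / (287296/182385025)) = 337.6250
worst-case relative error ≤ 337.6250 × 1/296 = 1.1406


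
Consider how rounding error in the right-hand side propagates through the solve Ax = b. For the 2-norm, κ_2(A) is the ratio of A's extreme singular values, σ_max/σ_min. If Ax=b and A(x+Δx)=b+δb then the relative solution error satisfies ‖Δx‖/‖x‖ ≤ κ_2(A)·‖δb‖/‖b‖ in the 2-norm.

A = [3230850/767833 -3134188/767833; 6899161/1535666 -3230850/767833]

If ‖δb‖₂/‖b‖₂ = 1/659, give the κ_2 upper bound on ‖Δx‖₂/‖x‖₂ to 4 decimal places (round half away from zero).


AᵀA = [106244933881/2804126116 -25292709225/701031529; -25292709225/701031529 24092183284/701031529]; tr = 240919937/3334276, det = 334084/833569
char-poly roots: 289/4 and 4624/833569
κ = σ_max/σ_min = (17/2)/(68/913) = 114.1250
perturbation bound = 114.1250·1/659 = 0.1732

0.1732


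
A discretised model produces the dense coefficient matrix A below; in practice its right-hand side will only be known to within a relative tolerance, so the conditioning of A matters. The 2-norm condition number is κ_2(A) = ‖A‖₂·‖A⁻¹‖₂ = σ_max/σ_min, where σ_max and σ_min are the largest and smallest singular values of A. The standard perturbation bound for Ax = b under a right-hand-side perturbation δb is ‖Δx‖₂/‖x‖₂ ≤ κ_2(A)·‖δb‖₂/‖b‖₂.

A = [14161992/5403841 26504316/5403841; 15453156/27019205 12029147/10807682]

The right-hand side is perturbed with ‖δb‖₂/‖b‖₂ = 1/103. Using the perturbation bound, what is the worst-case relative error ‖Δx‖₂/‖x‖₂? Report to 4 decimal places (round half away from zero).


2.8227

AᵀA = [3124836683856/434287590025 1171751159046/86857518005; 1171751159046/86857518005 1757653446793/69486014404]; tr = 195296480641/6010900900, det = 18766224/1502725225
eigenvalues of AᵀA: λ = (tr ± √(tr²−4·det))/2 = 3249/100, 23104/60109009
κ_2(A) = √(λ_max/λ_min) = √((3249/100) / (23104/60109009)) = 290.7375
perturbation bound = 290.7375·1/103 = 2.8227


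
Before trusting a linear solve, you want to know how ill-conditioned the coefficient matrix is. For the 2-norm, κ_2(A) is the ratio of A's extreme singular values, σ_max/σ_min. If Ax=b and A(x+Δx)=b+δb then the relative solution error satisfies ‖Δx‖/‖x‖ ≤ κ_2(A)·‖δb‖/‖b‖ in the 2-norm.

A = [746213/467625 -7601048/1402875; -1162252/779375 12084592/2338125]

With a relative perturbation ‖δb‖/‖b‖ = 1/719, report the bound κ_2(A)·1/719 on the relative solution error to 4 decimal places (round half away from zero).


0.5046

form AᵀA = [31008696121/6500390625 -318915685816/19501171875; -318915685816/19501171875 3280302665536/58503515625] with trace 5695009489/93605625 and determinant 7311616/260015625
λ_max, λ_min = (5695009489/93605625 ± √32432147531725007521/8762013031640625)/2 = 1521/25, 43264/93605625
σ_max=√(1521/25)=(39/5), σ_min=√(43264/93605625)=(208/9675) → κ = 362.8125
bound on ‖Δx‖/‖x‖: κ·ε = 362.8125·1/719 = 0.5046


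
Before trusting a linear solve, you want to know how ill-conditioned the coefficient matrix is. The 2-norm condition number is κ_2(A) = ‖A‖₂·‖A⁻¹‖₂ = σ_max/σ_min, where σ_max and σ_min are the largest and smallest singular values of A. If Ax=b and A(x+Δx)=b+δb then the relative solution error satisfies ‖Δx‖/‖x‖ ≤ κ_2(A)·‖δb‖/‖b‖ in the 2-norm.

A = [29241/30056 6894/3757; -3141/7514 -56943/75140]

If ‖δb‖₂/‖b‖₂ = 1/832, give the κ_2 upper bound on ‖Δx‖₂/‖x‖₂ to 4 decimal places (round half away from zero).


AᵀA = [5993433/5345344 7022457/3340840; 7022457/3340840 131676921/33408400]; tr = 2340981/462400, det = 6561/7398400
eigenvalues of AᵀA: λ = (tr ± √(tr²−4·det))/2 = 81/16, 81/462400
so κ_2 = √((81/16) / (81/462400)) = 170.0000
κ_2(A)·‖δb‖/‖b‖ = 0.2043

0.2043


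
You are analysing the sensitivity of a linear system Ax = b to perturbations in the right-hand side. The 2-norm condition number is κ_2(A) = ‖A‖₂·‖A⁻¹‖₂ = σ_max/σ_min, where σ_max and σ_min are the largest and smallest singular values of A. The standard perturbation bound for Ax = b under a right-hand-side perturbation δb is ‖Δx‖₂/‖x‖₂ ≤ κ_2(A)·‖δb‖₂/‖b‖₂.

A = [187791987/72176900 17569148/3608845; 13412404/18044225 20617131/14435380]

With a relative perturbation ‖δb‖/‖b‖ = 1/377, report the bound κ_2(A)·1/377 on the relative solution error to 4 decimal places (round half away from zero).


0.9009

M = AᵀA = [61030578685369/8335207829776 7151741006220/520950489361; 7151741006220/520950489361 214554618952225/8335207829776]. tr(M)=476790999373/14420774792, det(M)=4372515625/461464793344
solving λ² − 476790999373/14420774792·λ + 4372515625/461464793344 = 0 gives λ = 529/16, 8265625/28841549584
σ_max=√(529/16)=(23/4), σ_min=√(8265625/28841549584)=(2875/169828) → κ = 339.6560
κ_2(A)·‖δb‖/‖b‖ = 0.9009


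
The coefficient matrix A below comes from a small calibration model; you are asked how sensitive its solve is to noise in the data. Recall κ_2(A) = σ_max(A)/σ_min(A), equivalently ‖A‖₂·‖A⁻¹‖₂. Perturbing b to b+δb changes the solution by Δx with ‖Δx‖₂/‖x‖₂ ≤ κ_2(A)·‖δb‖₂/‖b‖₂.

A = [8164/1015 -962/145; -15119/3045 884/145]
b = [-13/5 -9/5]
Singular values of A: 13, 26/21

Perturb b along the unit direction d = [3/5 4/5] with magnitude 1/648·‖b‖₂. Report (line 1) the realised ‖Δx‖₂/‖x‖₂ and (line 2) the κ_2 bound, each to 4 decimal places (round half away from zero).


0.0016
0.0162

σ_max = 13, σ_min = 26/21
condition number: 13 ÷ (26/21) = 10.5000
perturbation bound = 10.5000·1/648 = 0.0162
solve Ax = b  →  x = [-1.7268 -1.7016]
‖b‖₂ = 3.1623 and ‖x‖₂ = 2.4243
with δb = [0.0029 0.0039], A·Δx = δb → ‖Δx‖ = 0.0039
realised ‖Δx‖/‖x‖ = 0.0016
tightness: 0.0016 against a bound of 0.0162 (unrounded ratio ≈ 0.1003)


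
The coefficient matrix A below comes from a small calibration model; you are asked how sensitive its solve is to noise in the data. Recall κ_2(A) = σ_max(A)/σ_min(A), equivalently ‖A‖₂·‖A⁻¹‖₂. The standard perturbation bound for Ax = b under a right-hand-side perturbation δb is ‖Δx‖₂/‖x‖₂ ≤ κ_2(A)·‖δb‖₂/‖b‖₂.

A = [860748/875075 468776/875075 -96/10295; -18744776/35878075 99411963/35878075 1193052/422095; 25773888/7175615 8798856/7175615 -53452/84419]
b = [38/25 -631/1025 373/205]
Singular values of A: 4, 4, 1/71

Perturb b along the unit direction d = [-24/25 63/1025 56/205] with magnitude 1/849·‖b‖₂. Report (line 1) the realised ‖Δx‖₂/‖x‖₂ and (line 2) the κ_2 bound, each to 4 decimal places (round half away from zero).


0.0029
0.3345

from the listed singular values, σ₁ = 4, σ_n = 1/71
κ_2(A) = 4 / (1/71) = 284.0000
worst-case relative error ≤ 284.0000 × 1/849 = 0.3345
solve Ax = b  →  x = [-23.6724 45.4483 -49.1466]
‖b‖ = 2.4495, ‖x‖ = 71.0022
Δx = A⁻¹·δb where δb = 1/849·2.4495·d; ‖Δx‖ = 0.2048
relative error = 0.0029
realised/bound (from unrounded values) ≈ 0.0086


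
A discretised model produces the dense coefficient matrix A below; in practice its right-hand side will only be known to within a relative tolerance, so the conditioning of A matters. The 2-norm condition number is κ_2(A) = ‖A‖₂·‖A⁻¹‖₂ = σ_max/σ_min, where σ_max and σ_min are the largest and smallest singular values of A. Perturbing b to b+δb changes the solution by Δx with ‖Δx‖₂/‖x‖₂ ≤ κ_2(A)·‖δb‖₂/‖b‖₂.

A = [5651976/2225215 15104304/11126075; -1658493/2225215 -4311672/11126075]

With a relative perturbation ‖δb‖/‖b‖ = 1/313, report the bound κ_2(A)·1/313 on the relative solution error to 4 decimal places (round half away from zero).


1.0455

form AᵀA = [1387817269425/198063271849 740160332280/198063271849; 740160332280/198063271849 394768823616/198063271849] with trace 6168117969/685340041 and determinant 518400/685340041
eigenvalues of AᵀA: λ = (tr ± √(tr²−4·det))/2 = 9, 57600/685340041
κ_2(A) = √(λ_max/λ_min) = √(9 / (57600/685340041)) = 327.2375
κ_2(A)·‖δb‖/‖b‖ = 1.0455


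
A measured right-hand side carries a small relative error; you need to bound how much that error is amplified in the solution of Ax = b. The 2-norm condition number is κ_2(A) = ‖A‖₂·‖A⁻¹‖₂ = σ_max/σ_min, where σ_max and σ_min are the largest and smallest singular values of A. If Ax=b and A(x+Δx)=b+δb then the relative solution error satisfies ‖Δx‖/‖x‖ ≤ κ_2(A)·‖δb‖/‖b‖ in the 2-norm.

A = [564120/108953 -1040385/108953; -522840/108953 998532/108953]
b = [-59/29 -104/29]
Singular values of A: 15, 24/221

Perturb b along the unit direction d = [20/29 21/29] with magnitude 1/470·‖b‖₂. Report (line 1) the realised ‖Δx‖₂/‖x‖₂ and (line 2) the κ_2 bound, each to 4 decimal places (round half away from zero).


from the listed singular values, σ₁ = 15, σ_n = 24/221
κ_2(A) = 15 / (24/221) = 138.1250
perturbation bound = 138.1250·1/470 = 0.2939
solve Ax = b  →  x = [-32.4686 -17.3922]
2-norm of b is 4.1231; of x, 36.8334
δb = ε·‖b‖·d = [0.0061 0.0064]; solving A·Δx = δb gives ‖Δx‖ = 0.0808
realised ‖Δx‖/‖x‖ = 0.0022
realised/bound (from unrounded values) ≈ 0.0075

0.0022
0.2939


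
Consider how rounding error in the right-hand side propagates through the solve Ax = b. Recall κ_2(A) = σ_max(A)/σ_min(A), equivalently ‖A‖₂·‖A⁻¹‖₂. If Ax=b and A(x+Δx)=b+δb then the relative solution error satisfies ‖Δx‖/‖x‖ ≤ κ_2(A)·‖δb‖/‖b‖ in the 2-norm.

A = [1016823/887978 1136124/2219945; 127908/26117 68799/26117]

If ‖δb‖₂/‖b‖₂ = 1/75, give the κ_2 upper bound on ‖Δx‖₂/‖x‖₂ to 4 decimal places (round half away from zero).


0.8493

AᵀA = [11865923073/469068964 7908111486/586336205; 7908111486/586336205 21111771321/2931681025]; tr = 1318668381/40576900, det = 10556001/40576900
char-poly roots: 3249/100 and 3249/405769
κ = σ_max/σ_min = (57/10)/(57/637) = 63.7000
bound on ‖Δx‖/‖x‖: κ·ε = 63.7000·1/75 = 0.8493


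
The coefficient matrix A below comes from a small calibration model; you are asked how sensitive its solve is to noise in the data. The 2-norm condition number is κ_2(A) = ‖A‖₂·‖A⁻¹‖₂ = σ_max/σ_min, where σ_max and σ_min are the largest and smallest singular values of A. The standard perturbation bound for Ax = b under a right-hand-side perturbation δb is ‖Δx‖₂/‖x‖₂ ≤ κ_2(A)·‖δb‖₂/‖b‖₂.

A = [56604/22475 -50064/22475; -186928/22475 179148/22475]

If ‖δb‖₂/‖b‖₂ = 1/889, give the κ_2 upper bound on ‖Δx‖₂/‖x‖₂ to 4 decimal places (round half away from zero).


0.1046

form AᵀA = [61033744/808201 -58114560/808201; -58114560/808201 55360656/808201] with trace 138400/961 and determinant 2304/961
char-poly roots: 144 and 16/961
κ_2(A) = √(λ_max/λ_min) = √(144 / (16/961)) = 93.0000
perturbation bound = 93.0000·1/889 = 0.1046


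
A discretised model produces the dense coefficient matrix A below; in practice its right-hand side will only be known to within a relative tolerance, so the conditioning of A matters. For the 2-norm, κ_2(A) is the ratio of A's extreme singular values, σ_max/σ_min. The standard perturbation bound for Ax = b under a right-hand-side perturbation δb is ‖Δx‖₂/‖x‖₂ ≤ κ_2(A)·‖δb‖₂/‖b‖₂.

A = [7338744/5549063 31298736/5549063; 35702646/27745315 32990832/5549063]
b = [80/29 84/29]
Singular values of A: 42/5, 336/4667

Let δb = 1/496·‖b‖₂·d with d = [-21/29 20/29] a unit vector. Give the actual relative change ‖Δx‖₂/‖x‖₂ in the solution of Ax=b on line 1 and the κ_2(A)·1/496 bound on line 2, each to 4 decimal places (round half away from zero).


0.2352
0.2352

σ_max = 42/5, σ_min = 336/4667
κ = σ_max/σ_min = (42/5)/(336/4667) = 116.6750
perturbation bound = 116.6750·1/496 = 0.2352
solve Ax = b  →  x = [0.1045 0.4646]
2-norm of b is 4.0000; of x, 0.4762
re-solving with b+δb shifts x by Δx of norm 0.1120
dividing the unrounded norms, ‖Δx‖/‖x‖ = 0.2352
realised/bound = 1 exactly: the bound is attained for this b and d


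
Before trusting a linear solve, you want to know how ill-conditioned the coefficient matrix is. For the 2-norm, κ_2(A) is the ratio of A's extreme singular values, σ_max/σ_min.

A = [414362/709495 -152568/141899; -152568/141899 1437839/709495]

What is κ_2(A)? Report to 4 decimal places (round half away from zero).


245.5000

form AᵀA = [153393188/102459425 -57518136/20491885; -57518136/20491885 539244017/102459425] with trace 8148673/1205405 and determinant 114244/150675625
eigenvalues of AᵀA: λ = (tr ± √(tr²−4·det))/2 = 169/25, 676/6027025
κ_2(A) = √(λ_max/λ_min) = √((169/25) / (676/6027025)) = 245.5000


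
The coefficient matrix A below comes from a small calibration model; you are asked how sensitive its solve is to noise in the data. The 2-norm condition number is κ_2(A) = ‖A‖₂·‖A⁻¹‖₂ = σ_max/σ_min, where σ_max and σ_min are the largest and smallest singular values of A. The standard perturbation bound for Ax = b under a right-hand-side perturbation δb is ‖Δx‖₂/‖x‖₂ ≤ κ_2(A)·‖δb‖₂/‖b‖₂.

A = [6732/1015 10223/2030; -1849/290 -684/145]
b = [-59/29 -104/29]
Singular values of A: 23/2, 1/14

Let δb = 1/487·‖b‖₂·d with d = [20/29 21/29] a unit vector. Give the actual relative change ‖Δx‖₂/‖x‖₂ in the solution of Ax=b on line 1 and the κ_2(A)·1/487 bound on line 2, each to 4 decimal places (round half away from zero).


0.0021
0.3306

σ_max = 23/2, σ_min = 1/14
κ = σ_max/σ_min = (23/2)/(1/14) = 161.0000
bound on ‖Δx‖/‖x‖: κ·ε = 161.0000·1/487 = 0.3306
solve Ax = b  →  x = [33.6696 -44.7478]
2-norm of b is 4.1231; of x, 56.0001
δb = ε·‖b‖·d = [0.0058 0.0061]; solving A·Δx = δb gives ‖Δx‖ = 0.1185
dividing the unrounded norms, ‖Δx‖/‖x‖ = 0.0021
so the bound overstates the realised error by a factor of ≈ 156.1931 (computed from the unrounded values)


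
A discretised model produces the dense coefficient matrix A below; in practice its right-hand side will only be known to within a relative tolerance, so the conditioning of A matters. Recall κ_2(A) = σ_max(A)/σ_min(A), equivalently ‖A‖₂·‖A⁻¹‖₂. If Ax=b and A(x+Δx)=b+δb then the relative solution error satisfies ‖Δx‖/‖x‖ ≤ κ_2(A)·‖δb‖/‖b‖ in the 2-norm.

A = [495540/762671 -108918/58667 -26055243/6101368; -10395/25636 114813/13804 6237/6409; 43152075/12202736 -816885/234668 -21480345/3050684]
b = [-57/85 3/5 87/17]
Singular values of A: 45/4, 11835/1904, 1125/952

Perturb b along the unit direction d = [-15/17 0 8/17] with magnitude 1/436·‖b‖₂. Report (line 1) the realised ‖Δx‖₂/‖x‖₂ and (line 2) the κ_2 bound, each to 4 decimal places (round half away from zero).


σ_max = 45/4, σ_min = 1125/952
κ_2(A) = (45/4) / (1125/952) = 9.5200
worst-case relative error ≤ 9.5200 × 1/436 = 0.0218
solve Ax = b  →  x = [2.5485 0.1397 0.4840]
‖b‖₂ = 5.1962 and ‖x‖₂ = 2.5979
δb = ε·‖b‖·d = [-0.0105 0.0000 0.0056]; solving A·Δx = δb gives ‖Δx‖ = 0.0101
dividing the unrounded norms, ‖Δx‖/‖x‖ = 0.0039
realised/bound (from unrounded values) ≈ 0.1778

0.0039
0.0218


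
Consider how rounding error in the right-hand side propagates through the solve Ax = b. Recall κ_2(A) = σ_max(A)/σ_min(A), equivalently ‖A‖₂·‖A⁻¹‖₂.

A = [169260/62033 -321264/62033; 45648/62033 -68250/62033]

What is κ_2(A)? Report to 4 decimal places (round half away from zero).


44.5000

AᵀA = [18282384/2289169 -34201440/2289169; -34201440/2289169 64169316/2289169]; tr = 285300/7921, det = 5184/7921
eigenvalues of AᵀA: λ = (tr ± √(tr²−4·det))/2 = 36, 144/7921
σ_max=√36=6, σ_min=√(144/7921)=(12/89) → κ = 44.5000


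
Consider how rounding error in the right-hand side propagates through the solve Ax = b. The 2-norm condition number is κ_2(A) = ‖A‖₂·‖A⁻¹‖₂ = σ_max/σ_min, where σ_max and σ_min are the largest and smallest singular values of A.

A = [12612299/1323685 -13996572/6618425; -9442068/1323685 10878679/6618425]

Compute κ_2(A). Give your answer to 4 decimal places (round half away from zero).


M = AᵀA = [9928909367281/70085679169 -11169847116288/350428395845; -11169847116288/350428395845 12569987381449/1752141979225]. tr(M)=155141416754/1042321225, det(M)=13845841/41692849
eigenvalues of AᵀA: λ = (tr ± √(tr²−4·det))/2 = 3721/25, 93025/41692849
σ_max=√(3721/25)=(61/5), σ_min=√(93025/41692849)=(305/6457) → κ = 258.2800

258.2800


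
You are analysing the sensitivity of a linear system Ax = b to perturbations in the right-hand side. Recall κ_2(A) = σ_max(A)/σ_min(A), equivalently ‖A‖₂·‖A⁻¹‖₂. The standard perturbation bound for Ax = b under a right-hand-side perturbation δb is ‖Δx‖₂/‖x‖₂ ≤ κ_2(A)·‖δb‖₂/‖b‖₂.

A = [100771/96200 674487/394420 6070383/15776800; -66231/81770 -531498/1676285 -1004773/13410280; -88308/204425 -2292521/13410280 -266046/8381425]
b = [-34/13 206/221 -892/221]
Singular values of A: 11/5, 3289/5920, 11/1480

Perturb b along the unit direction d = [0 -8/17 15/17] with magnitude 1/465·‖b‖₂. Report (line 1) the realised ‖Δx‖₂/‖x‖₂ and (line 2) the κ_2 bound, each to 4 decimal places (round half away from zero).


largest singular value 11/5, smallest 11/1480
κ_2(A) = (11/5) / (11/1480) = 296.0000
κ_2(A)·‖δb‖/‖b‖ = 0.6366
solve Ax = b  →  x = [2.3344 115.3207 -525.6892]
‖b‖ = 4.8990, ‖x‖ = 538.1946
with δb = [0.0000 -0.0050 0.0093], A·Δx = δb → ‖Δx‖ = 1.4175
dividing the unrounded norms, ‖Δx‖/‖x‖ = 0.0026
so the bound overstates the realised error by a factor of ≈ 241.6887 (computed from the unrounded values)

0.0026
0.6366


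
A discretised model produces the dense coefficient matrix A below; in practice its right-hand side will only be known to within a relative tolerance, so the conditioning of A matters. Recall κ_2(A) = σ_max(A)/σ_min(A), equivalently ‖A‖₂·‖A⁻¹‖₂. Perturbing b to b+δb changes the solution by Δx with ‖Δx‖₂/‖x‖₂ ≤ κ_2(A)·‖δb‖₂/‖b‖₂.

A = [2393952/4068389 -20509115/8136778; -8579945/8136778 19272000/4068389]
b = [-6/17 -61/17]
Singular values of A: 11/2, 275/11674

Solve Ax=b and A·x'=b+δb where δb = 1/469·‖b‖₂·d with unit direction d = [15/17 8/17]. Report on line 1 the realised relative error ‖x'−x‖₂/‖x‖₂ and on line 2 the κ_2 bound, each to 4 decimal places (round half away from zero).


0.0038
0.4978

largest singular value 11/2, smallest 275/11674
κ = σ_max/σ_min = (11/2)/(275/11674) = 233.4800
κ_2(A)·‖δb‖/‖b‖ = 0.4978
solve Ax = b  →  x = [-82.7113 -19.1691]
‖b‖₂ = 3.6056 and ‖x‖₂ = 84.9036
δb = ε·‖b‖·d = [0.0068 0.0036]; solving A·Δx = δb gives ‖Δx‖ = 0.3264
dividing the unrounded norms, ‖Δx‖/‖x‖ = 0.0038
tightness: 0.0038 against a bound of 0.4978 (unrounded ratio ≈ 0.0077)
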